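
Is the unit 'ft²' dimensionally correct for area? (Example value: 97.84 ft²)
Yes

area has SI base units: m^2
ft² reduces to the same SI base units, so it is a valid unit for area.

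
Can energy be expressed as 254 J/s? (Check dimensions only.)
No

energy has SI base units: kg * m^2 / s^2
J/s does NOT reduce to kg * m^2 / s^2; a valid unit for energy would be e.g. J.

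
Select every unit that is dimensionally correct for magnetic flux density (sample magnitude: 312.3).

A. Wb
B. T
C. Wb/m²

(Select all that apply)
B, C

magnetic flux density has SI base units: kg / (A * s^2)

Checking each option against kg / (A * s^2):
  A. Wb: ✗ does not match
  B. T: ✓ matches
  C. Wb/m²: ✓ matches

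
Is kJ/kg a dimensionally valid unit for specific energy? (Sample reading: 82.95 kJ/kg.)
Yes

specific energy has SI base units: m^2 / s^2
kJ/kg reduces to the same SI base units, so it is a valid unit for specific energy.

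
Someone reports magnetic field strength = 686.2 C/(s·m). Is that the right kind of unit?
Yes

magnetic field strength has SI base units: A / m
C/(s·m) reduces to the same SI base units, so it is a valid unit for magnetic field strength.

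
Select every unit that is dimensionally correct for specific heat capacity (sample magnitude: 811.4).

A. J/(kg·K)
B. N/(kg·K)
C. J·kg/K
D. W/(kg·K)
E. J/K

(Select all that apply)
A

specific heat capacity has SI base units: m^2 / (s^2 * K)

Checking each option against m^2 / (s^2 * K):
  A. J/(kg·K): ✓ matches
  B. N/(kg·K): ✗ does not match
  C. J·kg/K: ✗ does not match
  D. W/(kg·K): ✗ does not match
  E. J/K: ✗ does not match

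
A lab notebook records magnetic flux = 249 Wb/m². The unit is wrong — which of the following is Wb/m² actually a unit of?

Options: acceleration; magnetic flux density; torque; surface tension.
magnetic flux density

magnetic flux should have units dimensionally equivalent to kg * m^2 / (A * s^2) (e.g. Wb).
The given unit 'Wb/m²' reduces to kg / (A * s^2). Of the listed options, that is the dimensionality of magnetic flux density.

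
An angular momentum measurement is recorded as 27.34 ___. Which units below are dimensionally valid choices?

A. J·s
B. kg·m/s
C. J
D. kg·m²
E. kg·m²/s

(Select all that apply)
A, E

angular momentum has SI base units: kg * m^2 / s

Checking each option against kg * m^2 / s:
  A. J·s: ✓ matches
  B. kg·m/s: ✗ does not match
  C. J: ✗ does not match
  D. kg·m²: ✗ does not match
  E. kg·m²/s: ✓ matches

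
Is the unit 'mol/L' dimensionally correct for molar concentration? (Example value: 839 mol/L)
Yes

molar concentration has SI base units: mol / m^3
mol/L reduces to the same SI base units, so it is a valid unit for molar concentration.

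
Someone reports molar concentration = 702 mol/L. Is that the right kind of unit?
Yes

molar concentration has SI base units: mol / m^3
mol/L reduces to the same SI base units, so it is a valid unit for molar concentration.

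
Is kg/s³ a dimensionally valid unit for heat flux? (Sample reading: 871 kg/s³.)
Yes

heat flux has SI base units: kg / s^3
kg/s³ reduces to the same SI base units, so it is a valid unit for heat flux.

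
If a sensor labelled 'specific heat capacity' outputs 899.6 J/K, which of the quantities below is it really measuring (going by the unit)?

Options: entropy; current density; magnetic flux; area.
entropy

specific heat capacity should have units dimensionally equivalent to m^2 / (s^2 * K) (e.g. J/(kg·K)).
The given unit 'J/K' reduces to kg * m^2 / (s^2 * K). Of the listed options, that is the dimensionality of entropy.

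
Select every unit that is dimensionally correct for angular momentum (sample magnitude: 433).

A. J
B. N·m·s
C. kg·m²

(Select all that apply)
B

angular momentum has SI base units: kg * m^2 / s

Checking each option against kg * m^2 / s:
  A. J: ✗ does not match
  B. N·m·s: ✓ matches
  C. kg·m²: ✗ does not match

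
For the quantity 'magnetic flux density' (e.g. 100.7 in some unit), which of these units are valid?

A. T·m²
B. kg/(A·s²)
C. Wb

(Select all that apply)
B

magnetic flux density has SI base units: kg / (A * s^2)

Checking each option against kg / (A * s^2):
  A. T·m²: ✗ does not match
  B. kg/(A·s²): ✓ matches
  C. Wb: ✗ does not match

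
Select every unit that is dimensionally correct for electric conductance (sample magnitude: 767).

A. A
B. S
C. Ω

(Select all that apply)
B

electric conductance has SI base units: A^2 * s^3 / (kg * m^2)

Checking each option against A^2 * s^3 / (kg * m^2):
  A. A: ✗ does not match
  B. S: ✓ matches
  C. Ω: ✗ does not match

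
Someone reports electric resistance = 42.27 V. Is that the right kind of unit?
No

electric resistance has SI base units: kg * m^2 / (A^2 * s^3)
V does NOT reduce to kg * m^2 / (A^2 * s^3); a valid unit for electric resistance would be e.g. Ω.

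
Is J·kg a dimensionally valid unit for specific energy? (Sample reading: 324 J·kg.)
No

specific energy has SI base units: m^2 / s^2
J·kg does NOT reduce to m^2 / s^2; a valid unit for specific energy would be e.g. J/kg.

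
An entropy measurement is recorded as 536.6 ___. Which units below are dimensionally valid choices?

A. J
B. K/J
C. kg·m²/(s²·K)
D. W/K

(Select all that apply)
C

entropy has SI base units: kg * m^2 / (s^2 * K)

Checking each option against kg * m^2 / (s^2 * K):
  A. J: ✗ does not match
  B. K/J: ✗ does not match
  C. kg·m²/(s²·K): ✓ matches
  D. W/K: ✗ does not match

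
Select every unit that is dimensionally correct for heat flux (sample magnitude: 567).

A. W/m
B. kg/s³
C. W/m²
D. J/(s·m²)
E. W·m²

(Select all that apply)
B, C, D

heat flux has SI base units: kg / s^3

Checking each option against kg / s^3:
  A. W/m: ✗ does not match
  B. kg/s³: ✓ matches
  C. W/m²: ✓ matches
  D. J/(s·m²): ✓ matches
  E. W·m²: ✗ does not match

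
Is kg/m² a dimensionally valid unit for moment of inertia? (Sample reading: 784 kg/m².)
No

moment of inertia has SI base units: kg * m^2
kg/m² does NOT reduce to kg * m^2; a valid unit for moment of inertia would be e.g. kg·m².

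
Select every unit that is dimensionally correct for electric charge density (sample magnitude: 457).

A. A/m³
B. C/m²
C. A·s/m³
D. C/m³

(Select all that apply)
C, D

electric charge density has SI base units: A * s / m^3

Checking each option against A * s / m^3:
  A. A/m³: ✗ does not match
  B. C/m²: ✗ does not match
  C. A·s/m³: ✓ matches
  D. C/m³: ✓ matches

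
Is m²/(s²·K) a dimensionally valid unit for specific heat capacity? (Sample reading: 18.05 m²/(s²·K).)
Yes

specific heat capacity has SI base units: m^2 / (s^2 * K)
m²/(s²·K) reduces to the same SI base units, so it is a valid unit for specific heat capacity.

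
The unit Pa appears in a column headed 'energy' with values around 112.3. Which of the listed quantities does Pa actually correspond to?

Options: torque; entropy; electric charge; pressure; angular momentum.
pressure

energy should have units dimensionally equivalent to kg * m^2 / s^2 (e.g. J).
The given unit 'Pa' reduces to kg / (m * s^2). Of the listed options, that is the dimensionality of pressure.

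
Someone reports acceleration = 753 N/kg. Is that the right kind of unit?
Yes

acceleration has SI base units: m / s^2
N/kg reduces to the same SI base units, so it is a valid unit for acceleration.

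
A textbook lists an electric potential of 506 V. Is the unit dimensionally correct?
Yes

electric potential has SI base units: kg * m^2 / (A * s^3)
V reduces to the same SI base units, so it is a valid unit for electric potential.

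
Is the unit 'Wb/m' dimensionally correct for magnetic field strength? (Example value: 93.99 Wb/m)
No

magnetic field strength has SI base units: A / m
Wb/m does NOT reduce to A / m; a valid unit for magnetic field strength would be e.g. A/m.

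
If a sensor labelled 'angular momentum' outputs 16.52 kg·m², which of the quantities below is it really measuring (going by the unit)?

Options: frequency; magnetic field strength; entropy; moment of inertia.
moment of inertia

angular momentum should have units dimensionally equivalent to kg * m^2 / s (e.g. kg·m²/s).
The given unit 'kg·m²' reduces to kg * m^2. Of the listed options, that is the dimensionality of moment of inertia.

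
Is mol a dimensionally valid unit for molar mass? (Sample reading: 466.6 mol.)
No

molar mass has SI base units: kg / mol
mol does NOT reduce to kg / mol; a valid unit for molar mass would be e.g. kg/mol.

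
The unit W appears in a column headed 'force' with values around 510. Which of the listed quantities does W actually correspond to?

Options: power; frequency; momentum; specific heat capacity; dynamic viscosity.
power

force should have units dimensionally equivalent to kg * m / s^2 (e.g. N).
The given unit 'W' reduces to kg * m^2 / s^3. Of the listed options, that is the dimensionality of power.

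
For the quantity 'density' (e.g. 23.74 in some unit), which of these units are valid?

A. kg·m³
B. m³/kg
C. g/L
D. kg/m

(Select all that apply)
C

density has SI base units: kg / m^3

Checking each option against kg / m^3:
  A. kg·m³: ✗ does not match
  B. m³/kg: ✗ does not match
  C. g/L: ✓ matches
  D. kg/m: ✗ does not match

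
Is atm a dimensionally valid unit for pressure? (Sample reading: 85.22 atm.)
Yes

pressure has SI base units: kg / (m * s^2)
atm reduces to the same SI base units, so it is a valid unit for pressure.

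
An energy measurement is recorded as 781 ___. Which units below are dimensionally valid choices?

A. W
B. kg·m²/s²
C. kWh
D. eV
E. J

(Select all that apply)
B, C, D, E

energy has SI base units: kg * m^2 / s^2

Checking each option against kg * m^2 / s^2:
  A. W: ✗ does not match
  B. kg·m²/s²: ✓ matches
  C. kWh: ✓ matches
  D. eV: ✓ matches
  E. J: ✓ matches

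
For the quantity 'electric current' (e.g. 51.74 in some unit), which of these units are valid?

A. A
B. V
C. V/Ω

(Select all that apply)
A, C

electric current has SI base units: A

Checking each option against A:
  A. A: ✓ matches
  B. V: ✗ does not match
  C. V/Ω: ✓ matches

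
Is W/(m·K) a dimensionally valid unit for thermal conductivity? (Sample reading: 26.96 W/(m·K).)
Yes

thermal conductivity has SI base units: kg * m / (s^3 * K)
W/(m·K) reduces to the same SI base units, so it is a valid unit for thermal conductivity.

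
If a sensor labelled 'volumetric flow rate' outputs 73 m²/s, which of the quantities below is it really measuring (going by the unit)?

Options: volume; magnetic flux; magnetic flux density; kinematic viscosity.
kinematic viscosity

volumetric flow rate should have units dimensionally equivalent to m^3 / s (e.g. m³/s).
The given unit 'm²/s' reduces to m^2 / s. Of the listed options, that is the dimensionality of kinematic viscosity.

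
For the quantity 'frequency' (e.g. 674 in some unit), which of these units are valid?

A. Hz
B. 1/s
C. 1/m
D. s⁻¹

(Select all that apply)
A, B, D

frequency has SI base units: 1 / s

Checking each option against 1 / s:
  A. Hz: ✓ matches
  B. 1/s: ✓ matches
  C. 1/m: ✗ does not match
  D. s⁻¹: ✓ matches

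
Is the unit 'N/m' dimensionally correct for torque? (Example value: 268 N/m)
No

torque has SI base units: kg * m^2 / s^2
N/m does NOT reduce to kg * m^2 / s^2; a valid unit for torque would be e.g. N·m.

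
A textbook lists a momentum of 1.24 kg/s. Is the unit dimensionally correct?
No

momentum has SI base units: kg * m / s
kg/s does NOT reduce to kg * m / s; a valid unit for momentum would be e.g. kg·m/s.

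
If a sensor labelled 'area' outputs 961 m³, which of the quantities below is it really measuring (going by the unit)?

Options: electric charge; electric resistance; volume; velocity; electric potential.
volume

area should have units dimensionally equivalent to m^2 (e.g. m²).
The given unit 'm³' reduces to m^3. Of the listed options, that is the dimensionality of volume.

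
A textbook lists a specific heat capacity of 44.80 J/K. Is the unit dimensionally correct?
No

specific heat capacity has SI base units: m^2 / (s^2 * K)
J/K does NOT reduce to m^2 / (s^2 * K); a valid unit for specific heat capacity would be e.g. J/(kg·K).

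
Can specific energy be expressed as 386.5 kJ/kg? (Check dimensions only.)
Yes

specific energy has SI base units: m^2 / s^2
kJ/kg reduces to the same SI base units, so it is a valid unit for specific energy.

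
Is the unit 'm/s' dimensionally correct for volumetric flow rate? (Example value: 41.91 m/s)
No

volumetric flow rate has SI base units: m^3 / s
m/s does NOT reduce to m^3 / s; a valid unit for volumetric flow rate would be e.g. m³/s.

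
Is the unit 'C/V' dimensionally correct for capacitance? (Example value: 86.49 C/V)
Yes

capacitance has SI base units: A^2 * s^4 / (kg * m^2)
C/V reduces to the same SI base units, so it is a valid unit for capacitance.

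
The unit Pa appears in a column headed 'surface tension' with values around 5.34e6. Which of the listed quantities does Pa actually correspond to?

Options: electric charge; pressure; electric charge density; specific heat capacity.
pressure

surface tension should have units dimensionally equivalent to kg / s^2 (e.g. N/m).
The given unit 'Pa' reduces to kg / (m * s^2). Of the listed options, that is the dimensionality of pressure.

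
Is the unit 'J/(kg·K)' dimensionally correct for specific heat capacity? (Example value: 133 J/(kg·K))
Yes

specific heat capacity has SI base units: m^2 / (s^2 * K)
J/(kg·K) reduces to the same SI base units, so it is a valid unit for specific heat capacity.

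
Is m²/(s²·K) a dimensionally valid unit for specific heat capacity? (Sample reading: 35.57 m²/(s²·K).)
Yes

specific heat capacity has SI base units: m^2 / (s^2 * K)
m²/(s²·K) reduces to the same SI base units, so it is a valid unit for specific heat capacity.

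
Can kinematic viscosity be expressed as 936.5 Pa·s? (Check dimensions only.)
No

kinematic viscosity has SI base units: m^2 / s
Pa·s does NOT reduce to m^2 / s; a valid unit for kinematic viscosity would be e.g. m²/s.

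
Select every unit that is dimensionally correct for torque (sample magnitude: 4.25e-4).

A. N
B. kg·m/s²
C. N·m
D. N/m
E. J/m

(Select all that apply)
C

torque has SI base units: kg * m^2 / s^2

Checking each option against kg * m^2 / s^2:
  A. N: ✗ does not match
  B. kg·m/s²: ✗ does not match
  C. N·m: ✓ matches
  D. N/m: ✗ does not match
  E. J/m: ✗ does not match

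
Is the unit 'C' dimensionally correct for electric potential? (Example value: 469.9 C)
No

electric potential has SI base units: kg * m^2 / (A * s^3)
C does NOT reduce to kg * m^2 / (A * s^3); a valid unit for electric potential would be e.g. V.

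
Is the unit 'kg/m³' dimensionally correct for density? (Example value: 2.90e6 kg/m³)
Yes

density has SI base units: kg / m^3
kg/m³ reduces to the same SI base units, so it is a valid unit for density.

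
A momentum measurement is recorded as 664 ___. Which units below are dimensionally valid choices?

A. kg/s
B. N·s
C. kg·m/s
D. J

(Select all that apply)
B, C

momentum has SI base units: kg * m / s

Checking each option against kg * m / s:
  A. kg/s: ✗ does not match
  B. N·s: ✓ matches
  C. kg·m/s: ✓ matches
  D. J: ✗ does not match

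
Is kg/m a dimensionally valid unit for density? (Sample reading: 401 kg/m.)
No

density has SI base units: kg / m^3
kg/m does NOT reduce to kg / m^3; a valid unit for density would be e.g. kg/m³.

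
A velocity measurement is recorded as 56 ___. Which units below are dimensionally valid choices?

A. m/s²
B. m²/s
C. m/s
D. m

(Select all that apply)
C

velocity has SI base units: m / s

Checking each option against m / s:
  A. m/s²: ✗ does not match
  B. m²/s: ✗ does not match
  C. m/s: ✓ matches
  D. m: ✗ does not match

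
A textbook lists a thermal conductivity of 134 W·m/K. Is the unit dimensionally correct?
No

thermal conductivity has SI base units: kg * m / (s^3 * K)
W·m/K does NOT reduce to kg * m / (s^3 * K); a valid unit for thermal conductivity would be e.g. W/(m·K).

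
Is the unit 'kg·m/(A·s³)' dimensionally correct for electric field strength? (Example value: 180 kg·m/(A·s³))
Yes

electric field strength has SI base units: kg * m / (A * s^3)
kg·m/(A·s³) reduces to the same SI base units, so it is a valid unit for electric field strength.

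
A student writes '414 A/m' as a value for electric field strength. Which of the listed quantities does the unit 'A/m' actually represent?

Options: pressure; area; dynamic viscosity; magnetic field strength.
magnetic field strength

electric field strength should have units dimensionally equivalent to kg * m / (A * s^3) (e.g. V/m).
The given unit 'A/m' reduces to A / m. Of the listed options, that is the dimensionality of magnetic field strength.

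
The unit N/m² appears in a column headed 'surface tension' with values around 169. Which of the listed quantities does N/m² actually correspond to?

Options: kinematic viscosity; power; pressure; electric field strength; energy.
pressure

surface tension should have units dimensionally equivalent to kg / s^2 (e.g. N/m).
The given unit 'N/m²' reduces to kg / (m * s^2). Of the listed options, that is the dimensionality of pressure.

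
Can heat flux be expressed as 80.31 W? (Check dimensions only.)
No

heat flux has SI base units: kg / s^3
W does NOT reduce to kg / s^3; a valid unit for heat flux would be e.g. W/m².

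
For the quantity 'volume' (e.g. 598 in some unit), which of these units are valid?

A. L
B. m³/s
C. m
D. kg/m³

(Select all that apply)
A

volume has SI base units: m^3

Checking each option against m^3:
  A. L: ✓ matches
  B. m³/s: ✗ does not match
  C. m: ✗ does not match
  D. kg/m³: ✗ does not match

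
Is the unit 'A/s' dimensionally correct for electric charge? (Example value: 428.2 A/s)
No

electric charge has SI base units: A * s
A/s does NOT reduce to A * s; a valid unit for electric charge would be e.g. C.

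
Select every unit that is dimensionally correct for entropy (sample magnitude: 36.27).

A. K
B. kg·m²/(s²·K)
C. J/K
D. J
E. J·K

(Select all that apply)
B, C

entropy has SI base units: kg * m^2 / (s^2 * K)

Checking each option against kg * m^2 / (s^2 * K):
  A. K: ✗ does not match
  B. kg·m²/(s²·K): ✓ matches
  C. J/K: ✓ matches
  D. J: ✗ does not match
  E. J·K: ✗ does not match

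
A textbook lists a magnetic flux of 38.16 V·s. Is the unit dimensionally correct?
Yes

magnetic flux has SI base units: kg * m^2 / (A * s^2)
V·s reduces to the same SI base units, so it is a valid unit for magnetic flux.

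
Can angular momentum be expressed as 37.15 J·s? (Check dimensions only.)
Yes

angular momentum has SI base units: kg * m^2 / s
J·s reduces to the same SI base units, so it is a valid unit for angular momentum.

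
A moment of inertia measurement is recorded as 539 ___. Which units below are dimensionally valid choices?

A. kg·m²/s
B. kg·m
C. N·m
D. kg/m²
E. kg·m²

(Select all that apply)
E

moment of inertia has SI base units: kg * m^2

Checking each option against kg * m^2:
  A. kg·m²/s: ✗ does not match
  B. kg·m: ✗ does not match
  C. N·m: ✗ does not match
  D. kg/m²: ✗ does not match
  E. kg·m²: ✓ matches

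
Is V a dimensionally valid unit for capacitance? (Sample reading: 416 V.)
No

capacitance has SI base units: A^2 * s^4 / (kg * m^2)
V does NOT reduce to A^2 * s^4 / (kg * m^2); a valid unit for capacitance would be e.g. F.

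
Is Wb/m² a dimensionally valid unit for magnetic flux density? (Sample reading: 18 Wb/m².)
Yes

magnetic flux density has SI base units: kg / (A * s^2)
Wb/m² reduces to the same SI base units, so it is a valid unit for magnetic flux density.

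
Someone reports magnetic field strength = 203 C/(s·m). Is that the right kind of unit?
Yes

magnetic field strength has SI base units: A / m
C/(s·m) reduces to the same SI base units, so it is a valid unit for magnetic field strength.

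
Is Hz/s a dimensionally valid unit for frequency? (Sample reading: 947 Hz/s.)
No

frequency has SI base units: 1 / s
Hz/s does NOT reduce to 1 / s; a valid unit for frequency would be e.g. Hz.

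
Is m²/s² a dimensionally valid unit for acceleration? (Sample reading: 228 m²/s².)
No

acceleration has SI base units: m / s^2
m²/s² does NOT reduce to m / s^2; a valid unit for acceleration would be e.g. m/s².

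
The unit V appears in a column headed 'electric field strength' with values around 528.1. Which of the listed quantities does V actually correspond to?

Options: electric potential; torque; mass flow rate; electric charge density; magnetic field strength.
electric potential

electric field strength should have units dimensionally equivalent to kg * m / (A * s^3) (e.g. V/m).
The given unit 'V' reduces to kg * m^2 / (A * s^3). Of the listed options, that is the dimensionality of electric potential.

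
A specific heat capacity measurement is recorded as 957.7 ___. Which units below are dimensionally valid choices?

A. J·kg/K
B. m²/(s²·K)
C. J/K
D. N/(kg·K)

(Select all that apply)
B

specific heat capacity has SI base units: m^2 / (s^2 * K)

Checking each option against m^2 / (s^2 * K):
  A. J·kg/K: ✗ does not match
  B. m²/(s²·K): ✓ matches
  C. J/K: ✗ does not match
  D. N/(kg·K): ✗ does not match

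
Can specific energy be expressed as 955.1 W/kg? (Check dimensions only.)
No

specific energy has SI base units: m^2 / s^2
W/kg does NOT reduce to m^2 / s^2; a valid unit for specific energy would be e.g. J/kg.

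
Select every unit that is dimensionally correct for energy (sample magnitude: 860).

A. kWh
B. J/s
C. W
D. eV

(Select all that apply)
A, D

energy has SI base units: kg * m^2 / s^2

Checking each option against kg * m^2 / s^2:
  A. kWh: ✓ matches
  B. J/s: ✗ does not match
  C. W: ✗ does not match
  D. eV: ✓ matches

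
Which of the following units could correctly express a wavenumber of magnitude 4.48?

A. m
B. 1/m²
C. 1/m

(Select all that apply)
C

wavenumber has SI base units: 1 / m

Checking each option against 1 / m:
  A. m: ✗ does not match
  B. 1/m²: ✗ does not match
  C. 1/m: ✓ matches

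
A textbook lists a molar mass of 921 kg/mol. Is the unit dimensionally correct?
Yes

molar mass has SI base units: kg / mol
kg/mol reduces to the same SI base units, so it is a valid unit for molar mass.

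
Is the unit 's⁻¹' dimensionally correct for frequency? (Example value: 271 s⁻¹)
Yes

frequency has SI base units: 1 / s
s⁻¹ reduces to the same SI base units, so it is a valid unit for frequency.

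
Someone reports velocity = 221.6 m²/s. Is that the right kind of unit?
No

velocity has SI base units: m / s
m²/s does NOT reduce to m / s; a valid unit for velocity would be e.g. m/s.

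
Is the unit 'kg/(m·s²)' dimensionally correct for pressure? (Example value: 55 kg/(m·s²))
Yes

pressure has SI base units: kg / (m * s^2)
kg/(m·s²) reduces to the same SI base units, so it is a valid unit for pressure.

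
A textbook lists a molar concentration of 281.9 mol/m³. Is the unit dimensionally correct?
Yes

molar concentration has SI base units: mol / m^3
mol/m³ reduces to the same SI base units, so it is a valid unit for molar concentration.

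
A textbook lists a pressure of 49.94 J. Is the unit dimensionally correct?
No

pressure has SI base units: kg / (m * s^2)
J does NOT reduce to kg / (m * s^2); a valid unit for pressure would be e.g. Pa.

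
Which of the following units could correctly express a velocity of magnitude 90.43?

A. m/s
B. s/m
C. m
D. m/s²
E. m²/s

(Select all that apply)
A

velocity has SI base units: m / s

Checking each option against m / s:
  A. m/s: ✓ matches
  B. s/m: ✗ does not match
  C. m: ✗ does not match
  D. m/s²: ✗ does not match
  E. m²/s: ✗ does not match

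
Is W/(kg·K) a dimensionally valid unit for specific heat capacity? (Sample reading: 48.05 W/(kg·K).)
No

specific heat capacity has SI base units: m^2 / (s^2 * K)
W/(kg·K) does NOT reduce to m^2 / (s^2 * K); a valid unit for specific heat capacity would be e.g. J/(kg·K).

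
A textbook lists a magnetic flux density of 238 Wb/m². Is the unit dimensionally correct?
Yes

magnetic flux density has SI base units: kg / (A * s^2)
Wb/m² reduces to the same SI base units, so it is a valid unit for magnetic flux density.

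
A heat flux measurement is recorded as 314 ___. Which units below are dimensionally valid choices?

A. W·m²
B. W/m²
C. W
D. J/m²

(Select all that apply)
B

heat flux has SI base units: kg / s^3

Checking each option against kg / s^3:
  A. W·m²: ✗ does not match
  B. W/m²: ✓ matches
  C. W: ✗ does not match
  D. J/m²: ✗ does not match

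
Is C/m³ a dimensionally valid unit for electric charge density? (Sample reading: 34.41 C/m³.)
Yes

electric charge density has SI base units: A * s / m^3
C/m³ reduces to the same SI base units, so it is a valid unit for electric charge density.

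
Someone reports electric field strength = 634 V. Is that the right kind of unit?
No

electric field strength has SI base units: kg * m / (A * s^3)
V does NOT reduce to kg * m / (A * s^3); a valid unit for electric field strength would be e.g. V/m.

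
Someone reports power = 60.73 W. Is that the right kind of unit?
Yes

power has SI base units: kg * m^2 / s^3
W reduces to the same SI base units, so it is a valid unit for power.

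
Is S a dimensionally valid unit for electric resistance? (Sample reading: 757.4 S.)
No

electric resistance has SI base units: kg * m^2 / (A^2 * s^3)
S does NOT reduce to kg * m^2 / (A^2 * s^3); a valid unit for electric resistance would be e.g. Ω.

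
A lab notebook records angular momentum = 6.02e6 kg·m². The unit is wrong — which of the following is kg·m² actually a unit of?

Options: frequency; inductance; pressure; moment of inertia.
moment of inertia

angular momentum should have units dimensionally equivalent to kg * m^2 / s (e.g. kg·m²/s).
The given unit 'kg·m²' reduces to kg * m^2. Of the listed options, that is the dimensionality of moment of inertia.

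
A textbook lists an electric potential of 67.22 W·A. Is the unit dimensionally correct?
No

electric potential has SI base units: kg * m^2 / (A * s^3)
W·A does NOT reduce to kg * m^2 / (A * s^3); a valid unit for electric potential would be e.g. V.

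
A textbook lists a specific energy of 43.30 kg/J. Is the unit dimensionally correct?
No

specific energy has SI base units: m^2 / s^2
kg/J does NOT reduce to m^2 / s^2; a valid unit for specific energy would be e.g. J/kg.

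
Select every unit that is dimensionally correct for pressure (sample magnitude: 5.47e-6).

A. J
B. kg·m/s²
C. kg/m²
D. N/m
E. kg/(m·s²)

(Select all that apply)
E

pressure has SI base units: kg / (m * s^2)

Checking each option against kg / (m * s^2):
  A. J: ✗ does not match
  B. kg·m/s²: ✗ does not match
  C. kg/m²: ✗ does not match
  D. N/m: ✗ does not match
  E. kg/(m·s²): ✓ matches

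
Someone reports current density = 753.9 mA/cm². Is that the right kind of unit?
Yes

current density has SI base units: A / m^2
mA/cm² reduces to the same SI base units, so it is a valid unit for current density.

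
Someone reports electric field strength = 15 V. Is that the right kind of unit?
No

electric field strength has SI base units: kg * m / (A * s^3)
V does NOT reduce to kg * m / (A * s^3); a valid unit for electric field strength would be e.g. V/m.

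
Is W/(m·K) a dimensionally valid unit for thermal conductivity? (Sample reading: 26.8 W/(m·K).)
Yes

thermal conductivity has SI base units: kg * m / (s^3 * K)
W/(m·K) reduces to the same SI base units, so it is a valid unit for thermal conductivity.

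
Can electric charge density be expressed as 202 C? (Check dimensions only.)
No

electric charge density has SI base units: A * s / m^3
C does NOT reduce to A * s / m^3; a valid unit for electric charge density would be e.g. C/m³.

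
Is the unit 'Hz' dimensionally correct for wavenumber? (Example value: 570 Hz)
No

wavenumber has SI base units: 1 / m
Hz does NOT reduce to 1 / m; a valid unit for wavenumber would be e.g. 1/m.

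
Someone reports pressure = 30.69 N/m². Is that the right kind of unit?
Yes

pressure has SI base units: kg / (m * s^2)
N/m² reduces to the same SI base units, so it is a valid unit for pressure.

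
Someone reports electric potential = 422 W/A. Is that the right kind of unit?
Yes

electric potential has SI base units: kg * m^2 / (A * s^3)
W/A reduces to the same SI base units, so it is a valid unit for electric potential.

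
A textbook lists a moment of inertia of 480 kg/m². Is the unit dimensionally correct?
No

moment of inertia has SI base units: kg * m^2
kg/m² does NOT reduce to kg * m^2; a valid unit for moment of inertia would be e.g. kg·m².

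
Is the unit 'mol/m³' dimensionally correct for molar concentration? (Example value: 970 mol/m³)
Yes

molar concentration has SI base units: mol / m^3
mol/m³ reduces to the same SI base units, so it is a valid unit for molar concentration.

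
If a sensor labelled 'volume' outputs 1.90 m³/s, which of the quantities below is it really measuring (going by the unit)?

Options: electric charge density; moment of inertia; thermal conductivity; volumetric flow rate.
volumetric flow rate

volume should have units dimensionally equivalent to m^3 (e.g. m³).
The given unit 'm³/s' reduces to m^3 / s. Of the listed options, that is the dimensionality of volumetric flow rate.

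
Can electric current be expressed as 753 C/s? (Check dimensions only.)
Yes

electric current has SI base units: A
C/s reduces to the same SI base units, so it is a valid unit for electric current.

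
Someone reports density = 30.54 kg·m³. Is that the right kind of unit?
No

density has SI base units: kg / m^3
kg·m³ does NOT reduce to kg / m^3; a valid unit for density would be e.g. kg/m³.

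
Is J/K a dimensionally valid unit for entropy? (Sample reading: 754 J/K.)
Yes

entropy has SI base units: kg * m^2 / (s^2 * K)
J/K reduces to the same SI base units, so it is a valid unit for entropy.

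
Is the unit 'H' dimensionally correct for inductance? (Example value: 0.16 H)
Yes

inductance has SI base units: kg * m^2 / (A^2 * s^2)
H reduces to the same SI base units, so it is a valid unit for inductance.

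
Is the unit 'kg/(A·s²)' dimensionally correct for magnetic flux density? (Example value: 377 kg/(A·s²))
Yes

magnetic flux density has SI base units: kg / (A * s^2)
kg/(A·s²) reduces to the same SI base units, so it is a valid unit for magnetic flux density.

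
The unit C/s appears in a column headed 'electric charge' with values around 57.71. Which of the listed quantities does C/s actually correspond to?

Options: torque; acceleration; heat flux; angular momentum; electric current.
electric current

electric charge should have units dimensionally equivalent to A * s (e.g. C).
The given unit 'C/s' reduces to A. Of the listed options, that is the dimensionality of electric current.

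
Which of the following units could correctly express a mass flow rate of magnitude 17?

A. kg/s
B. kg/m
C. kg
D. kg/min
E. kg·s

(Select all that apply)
A, D

mass flow rate has SI base units: kg / s

Checking each option against kg / s:
  A. kg/s: ✓ matches
  B. kg/m: ✗ does not match
  C. kg: ✗ does not match
  D. kg/min: ✓ matches
  E. kg·s: ✗ does not match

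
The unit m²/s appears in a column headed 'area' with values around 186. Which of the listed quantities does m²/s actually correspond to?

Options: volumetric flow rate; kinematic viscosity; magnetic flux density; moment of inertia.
kinematic viscosity

area should have units dimensionally equivalent to m^2 (e.g. m²).
The given unit 'm²/s' reduces to m^2 / s. Of the listed options, that is the dimensionality of kinematic viscosity.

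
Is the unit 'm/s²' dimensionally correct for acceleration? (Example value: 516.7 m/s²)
Yes

acceleration has SI base units: m / s^2
m/s² reduces to the same SI base units, so it is a valid unit for acceleration.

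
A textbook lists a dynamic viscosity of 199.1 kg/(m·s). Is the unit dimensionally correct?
Yes

dynamic viscosity has SI base units: kg / (m * s)
kg/(m·s) reduces to the same SI base units, so it is a valid unit for dynamic viscosity.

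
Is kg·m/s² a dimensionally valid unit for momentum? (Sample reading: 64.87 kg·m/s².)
No

momentum has SI base units: kg * m / s
kg·m/s² does NOT reduce to kg * m / s; a valid unit for momentum would be e.g. kg·m/s.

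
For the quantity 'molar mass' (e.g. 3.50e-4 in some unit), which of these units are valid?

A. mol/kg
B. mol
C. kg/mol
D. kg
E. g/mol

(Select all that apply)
C, E

molar mass has SI base units: kg / mol

Checking each option against kg / mol:
  A. mol/kg: ✗ does not match
  B. mol: ✗ does not match
  C. kg/mol: ✓ matches
  D. kg: ✗ does not match
  E. g/mol: ✓ matches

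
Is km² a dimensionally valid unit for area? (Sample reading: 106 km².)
Yes

area has SI base units: m^2
km² reduces to the same SI base units, so it is a valid unit for area.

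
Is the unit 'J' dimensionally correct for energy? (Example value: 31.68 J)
Yes

energy has SI base units: kg * m^2 / s^2
J reduces to the same SI base units, so it is a valid unit for energy.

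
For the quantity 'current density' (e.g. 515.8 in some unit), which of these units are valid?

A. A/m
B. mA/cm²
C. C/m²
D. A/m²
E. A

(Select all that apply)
B, D

current density has SI base units: A / m^2

Checking each option against A / m^2:
  A. A/m: ✗ does not match
  B. mA/cm²: ✓ matches
  C. C/m²: ✗ does not match
  D. A/m²: ✓ matches
  E. A: ✗ does not match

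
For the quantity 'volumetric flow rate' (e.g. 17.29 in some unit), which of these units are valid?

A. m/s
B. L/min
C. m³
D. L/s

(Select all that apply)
B, D

volumetric flow rate has SI base units: m^3 / s

Checking each option against m^3 / s:
  A. m/s: ✗ does not match
  B. L/min: ✓ matches
  C. m³: ✗ does not match
  D. L/s: ✓ matches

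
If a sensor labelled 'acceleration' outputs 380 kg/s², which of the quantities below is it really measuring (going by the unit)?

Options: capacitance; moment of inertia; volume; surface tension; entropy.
surface tension

acceleration should have units dimensionally equivalent to m / s^2 (e.g. m/s²).
The given unit 'kg/s²' reduces to kg / s^2. Of the listed options, that is the dimensionality of surface tension.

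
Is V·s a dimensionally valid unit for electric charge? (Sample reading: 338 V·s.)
No

electric charge has SI base units: A * s
V·s does NOT reduce to A * s; a valid unit for electric charge would be e.g. C.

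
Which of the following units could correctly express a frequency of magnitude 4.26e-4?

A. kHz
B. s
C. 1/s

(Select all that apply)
A, C

frequency has SI base units: 1 / s

Checking each option against 1 / s:
  A. kHz: ✓ matches
  B. s: ✗ does not match
  C. 1/s: ✓ matches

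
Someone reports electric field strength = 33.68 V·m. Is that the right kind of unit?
No

electric field strength has SI base units: kg * m / (A * s^3)
V·m does NOT reduce to kg * m / (A * s^3); a valid unit for electric field strength would be e.g. V/m.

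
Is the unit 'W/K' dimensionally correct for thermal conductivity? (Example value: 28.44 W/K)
No

thermal conductivity has SI base units: kg * m / (s^3 * K)
W/K does NOT reduce to kg * m / (s^3 * K); a valid unit for thermal conductivity would be e.g. W/(m·K).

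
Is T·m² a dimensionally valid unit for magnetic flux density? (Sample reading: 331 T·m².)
No

magnetic flux density has SI base units: kg / (A * s^2)
T·m² does NOT reduce to kg / (A * s^2); a valid unit for magnetic flux density would be e.g. T.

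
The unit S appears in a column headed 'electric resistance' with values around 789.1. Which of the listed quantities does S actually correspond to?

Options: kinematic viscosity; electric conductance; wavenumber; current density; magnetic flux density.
electric conductance

electric resistance should have units dimensionally equivalent to kg * m^2 / (A^2 * s^3) (e.g. Ω).
The given unit 'S' reduces to A^2 * s^3 / (kg * m^2). Of the listed options, that is the dimensionality of electric conductance.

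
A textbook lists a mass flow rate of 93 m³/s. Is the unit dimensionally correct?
No

mass flow rate has SI base units: kg / s
m³/s does NOT reduce to kg / s; a valid unit for mass flow rate would be e.g. kg/s.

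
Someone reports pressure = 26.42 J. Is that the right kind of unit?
No

pressure has SI base units: kg / (m * s^2)
J does NOT reduce to kg / (m * s^2); a valid unit for pressure would be e.g. Pa.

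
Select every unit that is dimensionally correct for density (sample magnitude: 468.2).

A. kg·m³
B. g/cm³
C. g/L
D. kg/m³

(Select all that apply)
B, C, D

density has SI base units: kg / m^3

Checking each option against kg / m^3:
  A. kg·m³: ✗ does not match
  B. g/cm³: ✓ matches
  C. g/L: ✓ matches
  D. kg/m³: ✓ matches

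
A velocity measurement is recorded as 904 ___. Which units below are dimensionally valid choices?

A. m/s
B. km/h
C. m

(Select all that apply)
A, B

velocity has SI base units: m / s

Checking each option against m / s:
  A. m/s: ✓ matches
  B. km/h: ✓ matches
  C. m: ✗ does not match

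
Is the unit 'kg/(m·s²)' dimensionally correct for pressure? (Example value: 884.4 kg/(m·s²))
Yes

pressure has SI base units: kg / (m * s^2)
kg/(m·s²) reduces to the same SI base units, so it is a valid unit for pressure.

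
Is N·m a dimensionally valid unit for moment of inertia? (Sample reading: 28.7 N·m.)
No

moment of inertia has SI base units: kg * m^2
N·m does NOT reduce to kg * m^2; a valid unit for moment of inertia would be e.g. kg·m².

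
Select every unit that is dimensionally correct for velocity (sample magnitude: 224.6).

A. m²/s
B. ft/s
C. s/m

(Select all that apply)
B

velocity has SI base units: m / s

Checking each option against m / s:
  A. m²/s: ✗ does not match
  B. ft/s: ✓ matches
  C. s/m: ✗ does not match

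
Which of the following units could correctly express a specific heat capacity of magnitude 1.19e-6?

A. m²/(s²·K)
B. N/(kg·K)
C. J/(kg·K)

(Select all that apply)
A, C

specific heat capacity has SI base units: m^2 / (s^2 * K)

Checking each option against m^2 / (s^2 * K):
  A. m²/(s²·K): ✓ matches
  B. N/(kg·K): ✗ does not match
  C. J/(kg·K): ✓ matches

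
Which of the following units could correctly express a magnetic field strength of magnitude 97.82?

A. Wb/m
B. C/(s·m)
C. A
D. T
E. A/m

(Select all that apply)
B, E

magnetic field strength has SI base units: A / m

Checking each option against A / m:
  A. Wb/m: ✗ does not match
  B. C/(s·m): ✓ matches
  C. A: ✗ does not match
  D. T: ✗ does not match
  E. A/m: ✓ matches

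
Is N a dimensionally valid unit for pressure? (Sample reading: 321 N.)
No

pressure has SI base units: kg / (m * s^2)
N does NOT reduce to kg / (m * s^2); a valid unit for pressure would be e.g. Pa.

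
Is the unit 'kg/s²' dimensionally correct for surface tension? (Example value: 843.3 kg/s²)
Yes

surface tension has SI base units: kg / s^2
kg/s² reduces to the same SI base units, so it is a valid unit for surface tension.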